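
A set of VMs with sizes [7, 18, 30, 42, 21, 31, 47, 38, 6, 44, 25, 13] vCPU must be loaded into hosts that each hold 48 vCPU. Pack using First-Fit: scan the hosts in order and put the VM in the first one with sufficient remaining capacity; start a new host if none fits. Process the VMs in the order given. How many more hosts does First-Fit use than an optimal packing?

1

First-Fit: [7,18,21] [30,6] [42] [31,13] [47] [38] [44] [25] → 8 hosts.
Total size 322 vCPU; any packing needs at least ⌈322/48⌉ = 7 hosts.
An optimal packing achieves that bound: [47] [44] [42,6] [38,7] [31,13] [30,18] [25,21] → 7 hosts.
Excess: 8 − 7 = 1.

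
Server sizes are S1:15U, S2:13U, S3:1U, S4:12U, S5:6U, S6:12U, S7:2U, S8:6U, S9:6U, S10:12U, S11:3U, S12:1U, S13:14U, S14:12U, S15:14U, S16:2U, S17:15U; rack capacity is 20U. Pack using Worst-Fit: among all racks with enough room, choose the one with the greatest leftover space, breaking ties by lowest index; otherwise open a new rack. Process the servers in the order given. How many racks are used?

S1 (15U) → rack 1 (remaining 5U)
S2 (13U) → rack 2 (remaining 7U)
S3 (1U) → rack 2 (remaining 6U)
S4 (12U) → rack 3 (remaining 8U)
S5 (6U) → rack 3 (remaining 2U)
S6 (12U) → rack 4 (remaining 8U)
S7 (2U) → rack 4 (remaining 6U)
S8 (6U) → rack 2 (remaining 0U)
S9 (6U) → rack 4 (remaining 0U)
S10 (12U) → rack 5 (remaining 8U)
S11 (3U) → rack 5 (remaining 5U)
S12 (1U) → rack 1 (remaining 4U)
S13 (14U) → rack 6 (remaining 6U)
S14 (12U) → rack 7 (remaining 8U)
S15 (14U) → rack 8 (remaining 6U)
S16 (2U) → rack 7 (remaining 6U)
S17 (15U) → rack 9 (remaining 5U)
Final racks: [15,1] [13,1,6] [12,6] [12,2,6] [12,3] [14] [12,2] [14] [15].

9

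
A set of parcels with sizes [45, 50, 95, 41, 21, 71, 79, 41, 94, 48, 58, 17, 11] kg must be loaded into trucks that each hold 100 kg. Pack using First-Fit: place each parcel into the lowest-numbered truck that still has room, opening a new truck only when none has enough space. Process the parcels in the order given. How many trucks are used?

Put 45 kg in truck 1; 55 kg remain.
Put 50 kg in truck 1; 5 kg remain.
Put 95 kg in truck 2; 5 kg remain.
Put 41 kg in truck 3; 59 kg remain.
Put 21 kg in truck 3; 38 kg remain.
Put 71 kg in truck 4; 29 kg remain.
Put 79 kg in truck 5; 21 kg remain.
Put 41 kg in truck 6; 59 kg remain.
Put 94 kg in truck 7; 6 kg remain.
Put 48 kg in truck 6; 11 kg remain.
Put 58 kg in truck 8; 42 kg remain.
Put 17 kg in truck 3; 21 kg remain.
Put 11 kg in truck 3; 10 kg remain.

8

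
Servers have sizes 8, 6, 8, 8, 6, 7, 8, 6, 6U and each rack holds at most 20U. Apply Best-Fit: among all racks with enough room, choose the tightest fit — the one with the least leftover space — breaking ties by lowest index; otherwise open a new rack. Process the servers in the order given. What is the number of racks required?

4

rack 1: place 8U, 12U left
rack 1: place 6U, 6U left
rack 2: place 8U, 12U left
rack 2: place 8U, 4U left
rack 1: place 6U, 0U left
rack 3: place 7U, 13U left
rack 3: place 8U, 5U left
rack 4: place 6U, 14U left
rack 4: place 6U, 8U left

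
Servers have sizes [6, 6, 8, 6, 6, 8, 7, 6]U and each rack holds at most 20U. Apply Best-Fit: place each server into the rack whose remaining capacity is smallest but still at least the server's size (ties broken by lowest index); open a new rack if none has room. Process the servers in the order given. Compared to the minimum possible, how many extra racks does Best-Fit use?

Best-Fit: [6,6,8] [6,6,8] [7,6] → 3 racks.
Total size 53U; any packing needs at least ⌈53/20⌉ = 3 racks.
So 3 is already optimal.

0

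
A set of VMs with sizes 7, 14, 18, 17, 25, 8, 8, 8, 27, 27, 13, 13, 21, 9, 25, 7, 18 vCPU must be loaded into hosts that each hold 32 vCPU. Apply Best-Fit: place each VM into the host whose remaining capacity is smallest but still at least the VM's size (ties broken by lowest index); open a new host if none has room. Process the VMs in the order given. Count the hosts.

10

Put 7 vCPU in host 1; 25 vCPU remain.
Put 14 vCPU in host 1; 11 vCPU remain.
Put 18 vCPU in host 2; 14 vCPU remain.
Put 17 vCPU in host 3; 15 vCPU remain.
Put 25 vCPU in host 4; 7 vCPU remain.
Put 8 vCPU in host 1; 3 vCPU remain.
Put 8 vCPU in host 2; 6 vCPU remain.
Put 8 vCPU in host 3; 7 vCPU remain.
Put 27 vCPU in host 5; 5 vCPU remain.
Put 27 vCPU in host 6; 5 vCPU remain.
Put 13 vCPU in host 7; 19 vCPU remain.
Put 13 vCPU in host 7; 6 vCPU remain.
Put 21 vCPU in host 8; 11 vCPU remain.
Put 9 vCPU in host 8; 2 vCPU remain.
Put 25 vCPU in host 9; 7 vCPU remain.
Put 7 vCPU in host 3; 0 vCPU remain.
Put 18 vCPU in host 10; 14 vCPU remain.
Final hosts: [7,14,8] [18,8] [17,8,7] [25] [27] [27] [13,13] [21,9] [25] [18].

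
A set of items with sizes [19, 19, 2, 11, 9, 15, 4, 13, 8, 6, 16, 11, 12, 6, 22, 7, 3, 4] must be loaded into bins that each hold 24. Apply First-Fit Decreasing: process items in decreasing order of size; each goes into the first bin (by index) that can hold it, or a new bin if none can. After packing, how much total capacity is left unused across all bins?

5

Sorted descending: 22, 19, 19, 16, 15, 13, 12, 11, 11, 9, 8, 7, 6, 6, 4, 4, 3, 2.
bin 1: place 22, 2 left
bin 2: place 19, 5 left
bin 3: place 19, 5 left
bin 4: place 16, 8 left
bin 5: place 15, 9 left
bin 6: place 13, 11 left
bin 7: place 12, 12 left
bin 6: place 11, 0 left
bin 7: place 11, 1 left
bin 5: place 9, 0 left
bin 4: place 8, 0 left
bin 8: place 7, 17 left
bin 8: place 6, 11 left
bin 8: place 6, 5 left
bin 2: place 4, 1 left
bin 3: place 4, 1 left
bin 8: place 3, 2 left
bin 1: place 2, 0 left
8 bins × 24 = 192; used 187; unused 5.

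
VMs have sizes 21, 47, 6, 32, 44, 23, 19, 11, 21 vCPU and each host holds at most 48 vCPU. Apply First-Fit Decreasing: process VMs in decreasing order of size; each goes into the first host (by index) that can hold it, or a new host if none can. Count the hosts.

Sorted descending: 47, 44, 32, 23, 21, 21, 19, 11, 6.
Put 47 vCPU in host 1; 1 vCPU remain.
Put 44 vCPU in host 2; 4 vCPU remain.
Put 32 vCPU in host 3; 16 vCPU remain.
Put 23 vCPU in host 4; 25 vCPU remain.
Put 21 vCPU in host 4; 4 vCPU remain.
Put 21 vCPU in host 5; 27 vCPU remain.
Put 19 vCPU in host 5; 8 vCPU remain.
Put 11 vCPU in host 3; 5 vCPU remain.
Put 6 vCPU in host 5; 2 vCPU remain.

5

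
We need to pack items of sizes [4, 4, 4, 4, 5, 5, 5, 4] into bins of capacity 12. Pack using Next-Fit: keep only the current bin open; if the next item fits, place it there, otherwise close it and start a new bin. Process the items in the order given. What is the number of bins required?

4 bins

Put 4 in bin 1; 8 remain.
Put 4 in bin 1; 4 remain.
Put 4 in bin 1; 0 remain.
Put 4 in bin 2; 8 remain.
Put 5 in bin 2; 3 remain.
Put 5 in bin 3; 7 remain.
Put 5 in bin 3; 2 remain.
Put 4 in bin 4; 8 remain.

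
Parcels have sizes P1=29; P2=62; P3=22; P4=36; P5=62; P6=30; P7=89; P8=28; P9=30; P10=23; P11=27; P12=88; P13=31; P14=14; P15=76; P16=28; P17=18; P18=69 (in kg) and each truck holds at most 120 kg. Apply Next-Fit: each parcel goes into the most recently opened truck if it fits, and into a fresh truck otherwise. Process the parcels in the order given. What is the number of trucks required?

7

P1 (29 kg) → truck 1 (remaining 91 kg)
P2 (62 kg) → truck 1 (remaining 29 kg)
P3 (22 kg) → truck 1 (remaining 7 kg)
P4 (36 kg) → truck 2 (remaining 84 kg)
P5 (62 kg) → truck 2 (remaining 22 kg)
P6 (30 kg) → truck 3 (remaining 90 kg)
P7 (89 kg) → truck 3 (remaining 1 kg)
P8 (28 kg) → truck 4 (remaining 92 kg)
P9 (30 kg) → truck 4 (remaining 62 kg)
P10 (23 kg) → truck 4 (remaining 39 kg)
P11 (27 kg) → truck 4 (remaining 12 kg)
P12 (88 kg) → truck 5 (remaining 32 kg)
P13 (31 kg) → truck 5 (remaining 1 kg)
P14 (14 kg) → truck 6 (remaining 106 kg)
P15 (76 kg) → truck 6 (remaining 30 kg)
P16 (28 kg) → truck 6 (remaining 2 kg)
P17 (18 kg) → truck 7 (remaining 102 kg)
P18 (69 kg) → truck 7 (remaining 33 kg)
Final trucks: [29,62,22] [36,62] [30,89] [28,30,23,27] [88,31] [14,76,28] [18,69].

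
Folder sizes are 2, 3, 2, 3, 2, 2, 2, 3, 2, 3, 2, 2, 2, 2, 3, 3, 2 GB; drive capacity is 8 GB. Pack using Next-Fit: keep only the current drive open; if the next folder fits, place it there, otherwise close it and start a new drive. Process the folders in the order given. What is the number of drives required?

6 drives

Put 2 GB in drive 1; 6 GB remain.
Put 3 GB in drive 1; 3 GB remain.
Put 2 GB in drive 1; 1 GB remain.
Put 3 GB in drive 2; 5 GB remain.
Put 2 GB in drive 2; 3 GB remain.
Put 2 GB in drive 2; 1 GB remain.
Put 2 GB in drive 3; 6 GB remain.
Put 3 GB in drive 3; 3 GB remain.
Put 2 GB in drive 3; 1 GB remain.
Put 3 GB in drive 4; 5 GB remain.
Put 2 GB in drive 4; 3 GB remain.
Put 2 GB in drive 4; 1 GB remain.
Put 2 GB in drive 5; 6 GB remain.
Put 2 GB in drive 5; 4 GB remain.
Put 3 GB in drive 5; 1 GB remain.
Put 3 GB in drive 6; 5 GB remain.
Put 2 GB in drive 6; 3 GB remain.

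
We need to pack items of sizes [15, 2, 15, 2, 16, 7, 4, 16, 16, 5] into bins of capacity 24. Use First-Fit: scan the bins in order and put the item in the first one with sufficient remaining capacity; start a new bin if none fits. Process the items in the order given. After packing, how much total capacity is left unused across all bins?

bin 1: place 15, 9 left
bin 1: place 2, 7 left
bin 2: place 15, 9 left
bin 1: place 2, 5 left
bin 3: place 16, 8 left
bin 2: place 7, 2 left
bin 1: place 4, 1 left
bin 4: place 16, 8 left
bin 5: place 16, 8 left
bin 3: place 5, 3 left
5 bins × 24 = 120; used 98; unused 22.

22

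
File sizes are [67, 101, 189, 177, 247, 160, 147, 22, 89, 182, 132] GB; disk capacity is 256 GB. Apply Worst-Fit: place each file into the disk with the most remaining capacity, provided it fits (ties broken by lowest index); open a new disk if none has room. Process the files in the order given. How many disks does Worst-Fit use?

8 disks

disk 1: place 67 GB, 189 GB left
disk 1: place 101 GB, 88 GB left
disk 2: place 189 GB, 67 GB left
disk 3: place 177 GB, 79 GB left
disk 4: place 247 GB, 9 GB left
disk 5: place 160 GB, 96 GB left
disk 6: place 147 GB, 109 GB left
disk 6: place 22 GB, 87 GB left
disk 5: place 89 GB, 7 GB left
disk 7: place 182 GB, 74 GB left
disk 8: place 132 GB, 124 GB left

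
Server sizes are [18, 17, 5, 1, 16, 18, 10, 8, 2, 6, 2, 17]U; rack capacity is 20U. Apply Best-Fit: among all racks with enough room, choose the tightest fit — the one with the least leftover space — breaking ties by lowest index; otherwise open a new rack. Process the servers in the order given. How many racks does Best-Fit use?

7

Put 18U in rack 1; 2U remain.
Put 17U in rack 2; 3U remain.
Put 5U in rack 3; 15U remain.
Put 1U in rack 1; 1U remain.
Put 16U in rack 4; 4U remain.
Put 18U in rack 5; 2U remain.
Put 10U in rack 3; 5U remain.
Put 8U in rack 6; 12U remain.
Put 2U in rack 5; 0U remain.
Put 6U in rack 6; 6U remain.
Put 2U in rack 2; 1U remain.
Put 17U in rack 7; 3U remain.
Final racks: [18,1] [17,2] [5,10] [16] [18,2] [8,6] [17].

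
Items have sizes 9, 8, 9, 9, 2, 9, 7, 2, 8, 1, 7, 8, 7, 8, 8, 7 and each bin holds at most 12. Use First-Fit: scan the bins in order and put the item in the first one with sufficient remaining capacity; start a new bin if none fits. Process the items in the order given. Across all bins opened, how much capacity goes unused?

bin 1: place 9, 3 left
bin 2: place 8, 4 left
bin 3: place 9, 3 left
bin 4: place 9, 3 left
bin 1: place 2, 1 left
bin 5: place 9, 3 left
bin 6: place 7, 5 left
bin 2: place 2, 2 left
bin 7: place 8, 4 left
bin 1: place 1, 0 left
bin 8: place 7, 5 left
bin 9: place 8, 4 left
bin 10: place 7, 5 left
bin 11: place 8, 4 left
bin 12: place 8, 4 left
bin 13: place 7, 5 left
13 bins × 12 = 156; used 109; unused 47.

47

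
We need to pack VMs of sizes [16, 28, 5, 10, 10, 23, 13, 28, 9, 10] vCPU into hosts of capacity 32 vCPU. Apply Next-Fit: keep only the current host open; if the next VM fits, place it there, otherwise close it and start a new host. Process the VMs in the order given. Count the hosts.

16 vCPU → host 1 (remaining 16 vCPU)
28 vCPU → host 2 (remaining 4 vCPU)
5 vCPU → host 3 (remaining 27 vCPU)
10 vCPU → host 3 (remaining 17 vCPU)
10 vCPU → host 3 (remaining 7 vCPU)
23 vCPU → host 4 (remaining 9 vCPU)
13 vCPU → host 5 (remaining 19 vCPU)
28 vCPU → host 6 (remaining 4 vCPU)
9 vCPU → host 7 (remaining 23 vCPU)
10 vCPU → host 7 (remaining 13 vCPU)

7 hosts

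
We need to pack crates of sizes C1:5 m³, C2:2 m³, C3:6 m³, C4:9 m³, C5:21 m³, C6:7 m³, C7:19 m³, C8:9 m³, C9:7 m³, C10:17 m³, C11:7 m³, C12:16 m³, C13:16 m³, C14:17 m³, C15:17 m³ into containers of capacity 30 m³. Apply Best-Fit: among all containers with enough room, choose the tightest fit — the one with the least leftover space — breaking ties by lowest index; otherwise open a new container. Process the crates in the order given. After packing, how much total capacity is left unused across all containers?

container 1: place C1 (5 m³), 25 m³ left
container 1: place C2 (2 m³), 23 m³ left
container 1: place C3 (6 m³), 17 m³ left
container 1: place C4 (9 m³), 8 m³ left
container 2: place C5 (21 m³), 9 m³ left
container 1: place C6 (7 m³), 1 m³ left
container 3: place C7 (19 m³), 11 m³ left
container 2: place C8 (9 m³), 0 m³ left
container 3: place C9 (7 m³), 4 m³ left
container 4: place C10 (17 m³), 13 m³ left
container 4: place C11 (7 m³), 6 m³ left
container 5: place C12 (16 m³), 14 m³ left
container 6: place C13 (16 m³), 14 m³ left
container 7: place C14 (17 m³), 13 m³ left
container 8: place C15 (17 m³), 13 m³ left
8 containers × 30 m³ = 240 m³; used 175 m³; unused 65 m³.

65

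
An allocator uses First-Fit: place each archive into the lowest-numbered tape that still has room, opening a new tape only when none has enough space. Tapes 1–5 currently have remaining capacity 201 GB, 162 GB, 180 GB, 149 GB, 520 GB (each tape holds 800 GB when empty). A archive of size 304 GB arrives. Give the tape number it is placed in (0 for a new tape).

Tapes with room: tape 5 (520 GB).
The first with room is tape 5.

5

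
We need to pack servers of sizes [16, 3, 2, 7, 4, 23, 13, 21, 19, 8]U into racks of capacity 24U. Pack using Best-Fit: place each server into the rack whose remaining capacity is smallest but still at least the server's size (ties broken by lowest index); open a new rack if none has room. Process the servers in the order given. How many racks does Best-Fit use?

rack 1: place 16U, 8U left
rack 1: place 3U, 5U left
rack 1: place 2U, 3U left
rack 2: place 7U, 17U left
rack 2: place 4U, 13U left
rack 3: place 23U, 1U left
rack 2: place 13U, 0U left
rack 4: place 21U, 3U left
rack 5: place 19U, 5U left
rack 6: place 8U, 16U left

6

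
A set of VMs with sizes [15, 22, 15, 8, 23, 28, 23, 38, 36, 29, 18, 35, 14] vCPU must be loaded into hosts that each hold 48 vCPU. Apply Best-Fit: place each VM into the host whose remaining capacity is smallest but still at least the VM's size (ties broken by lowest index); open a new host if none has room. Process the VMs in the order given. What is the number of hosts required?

15 vCPU → host 1 (remaining 33 vCPU)
22 vCPU → host 1 (remaining 11 vCPU)
15 vCPU → host 2 (remaining 33 vCPU)
8 vCPU → host 1 (remaining 3 vCPU)
23 vCPU → host 2 (remaining 10 vCPU)
28 vCPU → host 3 (remaining 20 vCPU)
23 vCPU → host 4 (remaining 25 vCPU)
38 vCPU → host 5 (remaining 10 vCPU)
36 vCPU → host 6 (remaining 12 vCPU)
29 vCPU → host 7 (remaining 19 vCPU)
18 vCPU → host 7 (remaining 1 vCPU)
35 vCPU → host 8 (remaining 13 vCPU)
14 vCPU → host 3 (remaining 6 vCPU)

8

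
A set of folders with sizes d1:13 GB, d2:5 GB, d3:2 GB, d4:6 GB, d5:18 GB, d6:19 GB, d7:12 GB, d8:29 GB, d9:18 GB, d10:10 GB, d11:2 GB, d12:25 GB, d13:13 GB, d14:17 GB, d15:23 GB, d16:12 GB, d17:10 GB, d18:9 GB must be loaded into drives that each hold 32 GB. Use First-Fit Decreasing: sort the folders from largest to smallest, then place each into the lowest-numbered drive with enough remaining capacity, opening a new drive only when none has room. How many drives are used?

Sorted descending: 29, 25, 23, 19, 18, 18, 17, 13, 13, 12, 12, 10, 10, 9, 6, 5, 2, 2.
Put 29 GB in drive 1; 3 GB remain.
Put 25 GB in drive 2; 7 GB remain.
Put 23 GB in drive 3; 9 GB remain.
Put 19 GB in drive 4; 13 GB remain.
Put 18 GB in drive 5; 14 GB remain.
Put 18 GB in drive 6; 14 GB remain.
Put 17 GB in drive 7; 15 GB remain.
Put 13 GB in drive 4; 0 GB remain.
Put 13 GB in drive 5; 1 GB remain.
Put 12 GB in drive 6; 2 GB remain.
Put 12 GB in drive 7; 3 GB remain.
Put 10 GB in drive 8; 22 GB remain.
Put 10 GB in drive 8; 12 GB remain.
Put 9 GB in drive 3; 0 GB remain.
Put 6 GB in drive 2; 1 GB remain.
Put 5 GB in drive 8; 7 GB remain.
Put 2 GB in drive 1; 1 GB remain.
Put 2 GB in drive 6; 0 GB remain.

8 drives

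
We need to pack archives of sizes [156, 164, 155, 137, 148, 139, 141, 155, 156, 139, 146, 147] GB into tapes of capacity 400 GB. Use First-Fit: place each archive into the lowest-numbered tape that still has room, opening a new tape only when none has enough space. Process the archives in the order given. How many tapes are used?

6

tape 1: place 156 GB, 244 GB left
tape 1: place 164 GB, 80 GB left
tape 2: place 155 GB, 245 GB left
tape 2: place 137 GB, 108 GB left
tape 3: place 148 GB, 252 GB left
tape 3: place 139 GB, 113 GB left
tape 4: place 141 GB, 259 GB left
tape 4: place 155 GB, 104 GB left
tape 5: place 156 GB, 244 GB left
tape 5: place 139 GB, 105 GB left
tape 6: place 146 GB, 254 GB left
tape 6: place 147 GB, 107 GB left
Final tapes: [156,164] [155,137] [148,139] [141,155] [156,139] [146,147].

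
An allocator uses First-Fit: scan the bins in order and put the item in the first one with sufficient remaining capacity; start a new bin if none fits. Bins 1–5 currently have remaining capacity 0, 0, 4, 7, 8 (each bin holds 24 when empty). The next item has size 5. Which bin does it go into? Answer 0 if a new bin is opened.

Bins with room: bin 4 (7), bin 5 (8).
The first with room is bin 4.

4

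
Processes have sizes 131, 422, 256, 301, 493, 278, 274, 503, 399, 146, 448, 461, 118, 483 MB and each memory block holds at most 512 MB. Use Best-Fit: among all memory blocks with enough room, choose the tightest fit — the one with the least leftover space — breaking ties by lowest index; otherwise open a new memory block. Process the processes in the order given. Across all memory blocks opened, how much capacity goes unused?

131 MB → memory block 1 (remaining 381 MB)
422 MB → memory block 2 (remaining 90 MB)
256 MB → memory block 1 (remaining 125 MB)
301 MB → memory block 3 (remaining 211 MB)
493 MB → memory block 4 (remaining 19 MB)
278 MB → memory block 5 (remaining 234 MB)
274 MB → memory block 6 (remaining 238 MB)
503 MB → memory block 7 (remaining 9 MB)
399 MB → memory block 8 (remaining 113 MB)
146 MB → memory block 3 (remaining 65 MB)
448 MB → memory block 9 (remaining 64 MB)
461 MB → memory block 10 (remaining 51 MB)
118 MB → memory block 1 (remaining 7 MB)
483 MB → memory block 11 (remaining 29 MB)
11 memory blocks × 512 MB = 5632 MB; used 4713 MB; unused 919 MB.

919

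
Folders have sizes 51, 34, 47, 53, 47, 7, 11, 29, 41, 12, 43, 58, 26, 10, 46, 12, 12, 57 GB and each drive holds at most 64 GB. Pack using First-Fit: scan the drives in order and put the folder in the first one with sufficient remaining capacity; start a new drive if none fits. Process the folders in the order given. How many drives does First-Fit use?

drive 1: place 51 GB, 13 GB left
drive 2: place 34 GB, 30 GB left
drive 3: place 47 GB, 17 GB left
drive 4: place 53 GB, 11 GB left
drive 5: place 47 GB, 17 GB left
drive 1: place 7 GB, 6 GB left
drive 2: place 11 GB, 19 GB left
drive 6: place 29 GB, 35 GB left
drive 7: place 41 GB, 23 GB left
drive 2: place 12 GB, 7 GB left
drive 8: place 43 GB, 21 GB left
drive 9: place 58 GB, 6 GB left
drive 6: place 26 GB, 9 GB left
drive 3: place 10 GB, 7 GB left
drive 10: place 46 GB, 18 GB left
drive 5: place 12 GB, 5 GB left
drive 7: place 12 GB, 11 GB left
drive 11: place 57 GB, 7 GB left

11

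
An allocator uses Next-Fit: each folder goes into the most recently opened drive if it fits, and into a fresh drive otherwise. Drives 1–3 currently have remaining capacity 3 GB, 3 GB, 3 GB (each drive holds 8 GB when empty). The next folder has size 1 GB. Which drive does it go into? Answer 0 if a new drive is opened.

3

Next-Fit only looks at drive 3, which has 3 GB free.
1 GB fits there.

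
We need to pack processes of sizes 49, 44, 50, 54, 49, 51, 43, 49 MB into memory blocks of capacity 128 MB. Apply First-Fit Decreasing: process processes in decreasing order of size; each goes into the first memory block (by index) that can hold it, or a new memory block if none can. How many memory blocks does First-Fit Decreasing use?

Sorted descending: 54, 51, 50, 49, 49, 49, 44, 43.
Put 54 MB in memory block 1; 74 MB remain.
Put 51 MB in memory block 1; 23 MB remain.
Put 50 MB in memory block 2; 78 MB remain.
Put 49 MB in memory block 2; 29 MB remain.
Put 49 MB in memory block 3; 79 MB remain.
Put 49 MB in memory block 3; 30 MB remain.
Put 44 MB in memory block 4; 84 MB remain.
Put 43 MB in memory block 4; 41 MB remain.

4 memory blocks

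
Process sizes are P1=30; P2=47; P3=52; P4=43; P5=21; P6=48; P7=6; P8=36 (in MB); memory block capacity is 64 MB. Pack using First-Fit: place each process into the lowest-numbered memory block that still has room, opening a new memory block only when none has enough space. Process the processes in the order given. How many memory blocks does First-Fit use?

P1 (30 MB) → memory block 1 (remaining 34 MB)
P2 (47 MB) → memory block 2 (remaining 17 MB)
P3 (52 MB) → memory block 3 (remaining 12 MB)
P4 (43 MB) → memory block 4 (remaining 21 MB)
P5 (21 MB) → memory block 1 (remaining 13 MB)
P6 (48 MB) → memory block 5 (remaining 16 MB)
P7 (6 MB) → memory block 1 (remaining 7 MB)
P8 (36 MB) → memory block 6 (remaining 28 MB)
Final memory blocks: [30,21,6] [47] [52] [43] [48] [36].

6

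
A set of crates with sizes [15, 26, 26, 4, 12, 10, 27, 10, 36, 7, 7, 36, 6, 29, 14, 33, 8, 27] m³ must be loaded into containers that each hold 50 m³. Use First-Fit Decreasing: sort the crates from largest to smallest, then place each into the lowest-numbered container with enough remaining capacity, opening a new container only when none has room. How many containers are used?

Sorted descending: 36, 36, 33, 29, 27, 27, 26, 26, 15, 14, 12, 10, 10, 8, 7, 7, 6, 4.
container 1: place 36 m³, 14 m³ left
container 2: place 36 m³, 14 m³ left
container 3: place 33 m³, 17 m³ left
container 4: place 29 m³, 21 m³ left
container 5: place 27 m³, 23 m³ left
container 6: place 27 m³, 23 m³ left
container 7: place 26 m³, 24 m³ left
container 8: place 26 m³, 24 m³ left
container 3: place 15 m³, 2 m³ left
container 1: place 14 m³, 0 m³ left
container 2: place 12 m³, 2 m³ left
container 4: place 10 m³, 11 m³ left
container 4: place 10 m³, 1 m³ left
container 5: place 8 m³, 15 m³ left
container 5: place 7 m³, 8 m³ left
container 5: place 7 m³, 1 m³ left
container 6: place 6 m³, 17 m³ left
container 6: place 4 m³, 13 m³ left
Final containers: [36,14] [36,12] [33,15] [29,10,10] [27,8,7,7] [27,6,4] [26] [26].

8 containers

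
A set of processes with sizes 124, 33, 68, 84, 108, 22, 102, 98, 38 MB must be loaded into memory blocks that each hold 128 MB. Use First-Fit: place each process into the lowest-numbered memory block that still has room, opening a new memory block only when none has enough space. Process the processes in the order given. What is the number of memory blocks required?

6 memory blocks

memory block 1: place 124 MB, 4 MB left
memory block 2: place 33 MB, 95 MB left
memory block 2: place 68 MB, 27 MB left
memory block 3: place 84 MB, 44 MB left
memory block 4: place 108 MB, 20 MB left
memory block 2: place 22 MB, 5 MB left
memory block 5: place 102 MB, 26 MB left
memory block 6: place 98 MB, 30 MB left
memory block 3: place 38 MB, 6 MB left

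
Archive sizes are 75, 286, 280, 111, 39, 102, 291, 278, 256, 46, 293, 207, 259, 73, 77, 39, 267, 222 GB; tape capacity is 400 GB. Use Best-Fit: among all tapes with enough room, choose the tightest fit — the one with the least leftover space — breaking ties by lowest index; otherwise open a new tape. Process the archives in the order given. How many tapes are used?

tape 1: place 75 GB, 325 GB left
tape 1: place 286 GB, 39 GB left
tape 2: place 280 GB, 120 GB left
tape 2: place 111 GB, 9 GB left
tape 1: place 39 GB, 0 GB left
tape 3: place 102 GB, 298 GB left
tape 3: place 291 GB, 7 GB left
tape 4: place 278 GB, 122 GB left
tape 5: place 256 GB, 144 GB left
tape 4: place 46 GB, 76 GB left
tape 6: place 293 GB, 107 GB left
tape 7: place 207 GB, 193 GB left
tape 8: place 259 GB, 141 GB left
tape 4: place 73 GB, 3 GB left
tape 6: place 77 GB, 30 GB left
tape 8: place 39 GB, 102 GB left
tape 9: place 267 GB, 133 GB left
tape 10: place 222 GB, 178 GB left
Final tapes: [75,286,39] [280,111] [102,291] [278,46,73] [256] [293,77] [207] [259,39] [267] [222].

10 tapes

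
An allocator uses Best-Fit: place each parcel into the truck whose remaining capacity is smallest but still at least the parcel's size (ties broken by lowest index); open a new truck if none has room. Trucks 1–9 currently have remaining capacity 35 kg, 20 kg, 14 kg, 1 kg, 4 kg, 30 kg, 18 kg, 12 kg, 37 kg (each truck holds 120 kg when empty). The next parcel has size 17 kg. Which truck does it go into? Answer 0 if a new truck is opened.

7

Trucks with room: truck 1 (35 kg), truck 2 (20 kg), truck 6 (30 kg), truck 7 (18 kg), truck 9 (37 kg).
Tightest fit is truck 7 with 18 kg free.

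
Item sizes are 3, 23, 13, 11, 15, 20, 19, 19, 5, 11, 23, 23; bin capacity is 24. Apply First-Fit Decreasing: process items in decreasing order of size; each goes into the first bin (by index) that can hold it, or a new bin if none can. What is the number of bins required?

9 bins

Sorted descending: 23, 23, 23, 20, 19, 19, 15, 13, 11, 11, 5, 3.
23 → bin 1 (remaining 1)
23 → bin 2 (remaining 1)
23 → bin 3 (remaining 1)
20 → bin 4 (remaining 4)
19 → bin 5 (remaining 5)
19 → bin 6 (remaining 5)
15 → bin 7 (remaining 9)
13 → bin 8 (remaining 11)
11 → bin 8 (remaining 0)
11 → bin 9 (remaining 13)
5 → bin 5 (remaining 0)
3 → bin 4 (remaining 1)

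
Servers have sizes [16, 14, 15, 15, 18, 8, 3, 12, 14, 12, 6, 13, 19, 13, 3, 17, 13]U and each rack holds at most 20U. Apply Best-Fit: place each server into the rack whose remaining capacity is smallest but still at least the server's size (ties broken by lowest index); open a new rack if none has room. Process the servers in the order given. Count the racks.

Put 16U in rack 1; 4U remain.
Put 14U in rack 2; 6U remain.
Put 15U in rack 3; 5U remain.
Put 15U in rack 4; 5U remain.
Put 18U in rack 5; 2U remain.
Put 8U in rack 6; 12U remain.
Put 3U in rack 1; 1U remain.
Put 12U in rack 6; 0U remain.
Put 14U in rack 7; 6U remain.
Put 12U in rack 8; 8U remain.
Put 6U in rack 2; 0U remain.
Put 13U in rack 9; 7U remain.
Put 19U in rack 10; 1U remain.
Put 13U in rack 11; 7U remain.
Put 3U in rack 3; 2U remain.
Put 17U in rack 12; 3U remain.
Put 13U in rack 13; 7U remain.

13 racks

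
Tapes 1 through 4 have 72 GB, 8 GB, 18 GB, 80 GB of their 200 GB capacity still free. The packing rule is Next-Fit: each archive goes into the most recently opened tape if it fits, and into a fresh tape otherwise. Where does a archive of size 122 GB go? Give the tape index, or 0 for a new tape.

Next-Fit only looks at tape 4, which has 80 GB free.
122 GB does not fit, so a new tape is opened.

0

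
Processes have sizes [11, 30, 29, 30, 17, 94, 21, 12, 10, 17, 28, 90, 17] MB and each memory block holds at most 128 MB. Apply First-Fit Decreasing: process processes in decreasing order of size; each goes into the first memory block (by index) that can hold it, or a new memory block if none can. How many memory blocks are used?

Sorted descending: 94, 90, 30, 30, 29, 28, 21, 17, 17, 17, 12, 11, 10.
memory block 1: place 94 MB, 34 MB left
memory block 2: place 90 MB, 38 MB left
memory block 1: place 30 MB, 4 MB left
memory block 2: place 30 MB, 8 MB left
memory block 3: place 29 MB, 99 MB left
memory block 3: place 28 MB, 71 MB left
memory block 3: place 21 MB, 50 MB left
memory block 3: place 17 MB, 33 MB left
memory block 3: place 17 MB, 16 MB left
memory block 4: place 17 MB, 111 MB left
memory block 3: place 12 MB, 4 MB left
memory block 4: place 11 MB, 100 MB left
memory block 4: place 10 MB, 90 MB left
Final memory blocks: [94,30] [90,30] [29,28,21,17,17,12] [17,11,10].

4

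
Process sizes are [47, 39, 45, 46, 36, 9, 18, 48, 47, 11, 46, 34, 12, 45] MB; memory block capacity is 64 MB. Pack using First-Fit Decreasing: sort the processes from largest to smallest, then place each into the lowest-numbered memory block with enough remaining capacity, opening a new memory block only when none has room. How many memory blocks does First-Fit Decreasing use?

10

Sorted descending: 48, 47, 47, 46, 46, 45, 45, 39, 36, 34, 18, 12, 11, 9.
48 MB → memory block 1 (remaining 16 MB)
47 MB → memory block 2 (remaining 17 MB)
47 MB → memory block 3 (remaining 17 MB)
46 MB → memory block 4 (remaining 18 MB)
46 MB → memory block 5 (remaining 18 MB)
45 MB → memory block 6 (remaining 19 MB)
45 MB → memory block 7 (remaining 19 MB)
39 MB → memory block 8 (remaining 25 MB)
36 MB → memory block 9 (remaining 28 MB)
34 MB → memory block 10 (remaining 30 MB)
18 MB → memory block 4 (remaining 0 MB)
12 MB → memory block 1 (remaining 4 MB)
11 MB → memory block 2 (remaining 6 MB)
9 MB → memory block 3 (remaining 8 MB)
Final memory blocks: [48,12] [47,11] [47,9] [46,18] [46] [45] [45] [39] [36] [34].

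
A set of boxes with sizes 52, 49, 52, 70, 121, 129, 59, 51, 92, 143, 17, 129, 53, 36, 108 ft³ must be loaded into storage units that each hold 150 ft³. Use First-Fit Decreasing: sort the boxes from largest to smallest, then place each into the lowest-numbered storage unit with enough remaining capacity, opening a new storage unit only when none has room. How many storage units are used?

Sorted descending: 143, 129, 129, 121, 108, 92, 70, 59, 53, 52, 52, 51, 49, 36, 17.
Put 143 ft³ in storage unit 1; 7 ft³ remain.
Put 129 ft³ in storage unit 2; 21 ft³ remain.
Put 129 ft³ in storage unit 3; 21 ft³ remain.
Put 121 ft³ in storage unit 4; 29 ft³ remain.
Put 108 ft³ in storage unit 5; 42 ft³ remain.
Put 92 ft³ in storage unit 6; 58 ft³ remain.
Put 70 ft³ in storage unit 7; 80 ft³ remain.
Put 59 ft³ in storage unit 7; 21 ft³ remain.
Put 53 ft³ in storage unit 6; 5 ft³ remain.
Put 52 ft³ in storage unit 8; 98 ft³ remain.
Put 52 ft³ in storage unit 8; 46 ft³ remain.
Put 51 ft³ in storage unit 9; 99 ft³ remain.
Put 49 ft³ in storage unit 9; 50 ft³ remain.
Put 36 ft³ in storage unit 5; 6 ft³ remain.
Put 17 ft³ in storage unit 2; 4 ft³ remain.
Final storage units: [143] [129,17] [129] [121] [108,36] [92,53] [70,59] [52,52] [51,49].

9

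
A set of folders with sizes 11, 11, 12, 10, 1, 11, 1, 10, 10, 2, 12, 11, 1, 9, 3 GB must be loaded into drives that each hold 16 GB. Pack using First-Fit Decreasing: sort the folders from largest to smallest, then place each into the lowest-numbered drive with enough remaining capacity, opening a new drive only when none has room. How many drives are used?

10 drives

Sorted descending: 12, 12, 11, 11, 11, 11, 10, 10, 10, 9, 3, 2, 1, 1, 1.
12 GB → drive 1 (remaining 4 GB)
12 GB → drive 2 (remaining 4 GB)
11 GB → drive 3 (remaining 5 GB)
11 GB → drive 4 (remaining 5 GB)
11 GB → drive 5 (remaining 5 GB)
11 GB → drive 6 (remaining 5 GB)
10 GB → drive 7 (remaining 6 GB)
10 GB → drive 8 (remaining 6 GB)
10 GB → drive 9 (remaining 6 GB)
9 GB → drive 10 (remaining 7 GB)
3 GB → drive 1 (remaining 1 GB)
2 GB → drive 2 (remaining 2 GB)
1 GB → drive 1 (remaining 0 GB)
1 GB → drive 2 (remaining 1 GB)
1 GB → drive 2 (remaining 0 GB)
Final drives: [12,3,1] [12,2,1,1] [11] [11] [11] [11] [10] [10] [10] [9].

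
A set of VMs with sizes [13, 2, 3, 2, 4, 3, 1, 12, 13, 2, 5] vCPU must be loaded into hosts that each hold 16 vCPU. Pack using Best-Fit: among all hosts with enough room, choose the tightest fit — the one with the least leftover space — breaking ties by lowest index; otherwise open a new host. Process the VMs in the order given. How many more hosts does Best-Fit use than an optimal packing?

1

Best-Fit: [13,2,1] [3,2,4,3] [12] [13,2] [5] → 5 hosts.
Total size 60 vCPU; any packing needs at least ⌈60/16⌉ = 4 hosts.
An optimal packing achieves that bound: [13,3] [13,3] [12,4] [5,2,2,2,1] → 4 hosts.
Excess: 5 − 4 = 1.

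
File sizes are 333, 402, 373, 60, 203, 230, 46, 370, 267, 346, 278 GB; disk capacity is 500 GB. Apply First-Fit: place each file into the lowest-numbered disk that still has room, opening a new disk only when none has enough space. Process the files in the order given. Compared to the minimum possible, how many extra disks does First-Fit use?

1

First-Fit: [333,60,46] [402] [373] [203,230] [370] [267] [346] [278] → 8 disks.
7 files exceed 250 GB (half the capacity), and no two of those can share a disk, so at least 7 disks are needed.
An optimal packing achieves that bound: [402,60] [373,46] [370] [346] [333] [278,203] [267,230] → 7 disks.
Excess: 8 − 7 = 1.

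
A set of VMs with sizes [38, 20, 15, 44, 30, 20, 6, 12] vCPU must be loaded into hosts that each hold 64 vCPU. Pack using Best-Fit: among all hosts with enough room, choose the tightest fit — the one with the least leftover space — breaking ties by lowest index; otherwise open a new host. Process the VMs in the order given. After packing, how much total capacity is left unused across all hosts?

host 1: place 38 vCPU, 26 vCPU left
host 1: place 20 vCPU, 6 vCPU left
host 2: place 15 vCPU, 49 vCPU left
host 2: place 44 vCPU, 5 vCPU left
host 3: place 30 vCPU, 34 vCPU left
host 3: place 20 vCPU, 14 vCPU left
host 1: place 6 vCPU, 0 vCPU left
host 3: place 12 vCPU, 2 vCPU left
3 hosts × 64 vCPU = 192 vCPU; used 185 vCPU; unused 7 vCPU.

7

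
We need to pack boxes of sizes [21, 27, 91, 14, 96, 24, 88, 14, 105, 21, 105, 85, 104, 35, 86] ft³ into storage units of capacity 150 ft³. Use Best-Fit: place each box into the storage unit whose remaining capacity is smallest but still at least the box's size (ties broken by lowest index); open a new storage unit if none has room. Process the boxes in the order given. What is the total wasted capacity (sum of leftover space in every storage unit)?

284

21 ft³ → storage unit 1 (remaining 129 ft³)
27 ft³ → storage unit 1 (remaining 102 ft³)
91 ft³ → storage unit 1 (remaining 11 ft³)
14 ft³ → storage unit 2 (remaining 136 ft³)
96 ft³ → storage unit 2 (remaining 40 ft³)
24 ft³ → storage unit 2 (remaining 16 ft³)
88 ft³ → storage unit 3 (remaining 62 ft³)
14 ft³ → storage unit 2 (remaining 2 ft³)
105 ft³ → storage unit 4 (remaining 45 ft³)
21 ft³ → storage unit 4 (remaining 24 ft³)
105 ft³ → storage unit 5 (remaining 45 ft³)
85 ft³ → storage unit 6 (remaining 65 ft³)
104 ft³ → storage unit 7 (remaining 46 ft³)
35 ft³ → storage unit 5 (remaining 10 ft³)
86 ft³ → storage unit 8 (remaining 64 ft³)
8 storage units × 150 ft³ = 1200 ft³; used 916 ft³; unused 284 ft³.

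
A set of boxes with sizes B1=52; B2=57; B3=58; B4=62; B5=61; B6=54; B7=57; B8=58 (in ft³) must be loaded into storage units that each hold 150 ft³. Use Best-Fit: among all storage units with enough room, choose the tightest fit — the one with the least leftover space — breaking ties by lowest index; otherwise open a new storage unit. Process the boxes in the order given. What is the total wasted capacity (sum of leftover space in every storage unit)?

storage unit 1: place B1 (52 ft³), 98 ft³ left
storage unit 1: place B2 (57 ft³), 41 ft³ left
storage unit 2: place B3 (58 ft³), 92 ft³ left
storage unit 2: place B4 (62 ft³), 30 ft³ left
storage unit 3: place B5 (61 ft³), 89 ft³ left
storage unit 3: place B6 (54 ft³), 35 ft³ left
storage unit 4: place B7 (57 ft³), 93 ft³ left
storage unit 4: place B8 (58 ft³), 35 ft³ left
4 storage units × 150 ft³ = 600 ft³; used 459 ft³; unused 141 ft³.

141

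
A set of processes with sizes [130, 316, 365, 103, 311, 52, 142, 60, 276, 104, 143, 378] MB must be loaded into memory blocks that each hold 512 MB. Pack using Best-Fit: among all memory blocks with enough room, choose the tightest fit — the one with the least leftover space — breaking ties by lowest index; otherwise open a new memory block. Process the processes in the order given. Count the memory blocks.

Put 130 MB in memory block 1; 382 MB remain.
Put 316 MB in memory block 1; 66 MB remain.
Put 365 MB in memory block 2; 147 MB remain.
Put 103 MB in memory block 2; 44 MB remain.
Put 311 MB in memory block 3; 201 MB remain.
Put 52 MB in memory block 1; 14 MB remain.
Put 142 MB in memory block 3; 59 MB remain.
Put 60 MB in memory block 4; 452 MB remain.
Put 276 MB in memory block 4; 176 MB remain.
Put 104 MB in memory block 4; 72 MB remain.
Put 143 MB in memory block 5; 369 MB remain.
Put 378 MB in memory block 6; 134 MB remain.
Final memory blocks: [130,316,52] [365,103] [311,142] [60,276,104] [143] [378].

6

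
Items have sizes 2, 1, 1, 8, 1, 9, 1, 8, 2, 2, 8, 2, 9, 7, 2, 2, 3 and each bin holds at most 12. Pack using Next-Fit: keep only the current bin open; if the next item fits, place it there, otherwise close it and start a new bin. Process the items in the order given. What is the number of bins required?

bin 1: place 2, 10 left
bin 1: place 1, 9 left
bin 1: place 1, 8 left
bin 1: place 8, 0 left
bin 2: place 1, 11 left
bin 2: place 9, 2 left
bin 2: place 1, 1 left
bin 3: place 8, 4 left
bin 3: place 2, 2 left
bin 3: place 2, 0 left
bin 4: place 8, 4 left
bin 4: place 2, 2 left
bin 5: place 9, 3 left
bin 6: place 7, 5 left
bin 6: place 2, 3 left
bin 6: place 2, 1 left
bin 7: place 3, 9 left
Final bins: [2,1,1,8] [1,9,1] [8,2,2] [8,2] [9] [7,2,2] [3].

7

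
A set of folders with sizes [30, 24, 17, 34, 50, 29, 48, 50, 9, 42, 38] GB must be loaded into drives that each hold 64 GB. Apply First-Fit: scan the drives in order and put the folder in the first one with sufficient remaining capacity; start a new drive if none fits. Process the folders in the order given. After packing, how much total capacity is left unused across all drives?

141

30 GB → drive 1 (remaining 34 GB)
24 GB → drive 1 (remaining 10 GB)
17 GB → drive 2 (remaining 47 GB)
34 GB → drive 2 (remaining 13 GB)
50 GB → drive 3 (remaining 14 GB)
29 GB → drive 4 (remaining 35 GB)
48 GB → drive 5 (remaining 16 GB)
50 GB → drive 6 (remaining 14 GB)
9 GB → drive 1 (remaining 1 GB)
42 GB → drive 7 (remaining 22 GB)
38 GB → drive 8 (remaining 26 GB)
8 drives × 64 GB = 512 GB; used 371 GB; unused 141 GB.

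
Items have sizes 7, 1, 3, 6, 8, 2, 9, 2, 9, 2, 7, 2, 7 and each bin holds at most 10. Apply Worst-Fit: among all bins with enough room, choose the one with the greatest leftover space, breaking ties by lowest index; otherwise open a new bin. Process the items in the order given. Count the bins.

7

7 → bin 1 (remaining 3)
1 → bin 1 (remaining 2)
3 → bin 2 (remaining 7)
6 → bin 2 (remaining 1)
8 → bin 3 (remaining 2)
2 → bin 1 (remaining 0)
9 → bin 4 (remaining 1)
2 → bin 3 (remaining 0)
9 → bin 5 (remaining 1)
2 → bin 6 (remaining 8)
7 → bin 6 (remaining 1)
2 → bin 7 (remaining 8)
7 → bin 7 (remaining 1)
Final bins: [7,1,2] [3,6] [8,2] [9] [9] [2,7] [2,7].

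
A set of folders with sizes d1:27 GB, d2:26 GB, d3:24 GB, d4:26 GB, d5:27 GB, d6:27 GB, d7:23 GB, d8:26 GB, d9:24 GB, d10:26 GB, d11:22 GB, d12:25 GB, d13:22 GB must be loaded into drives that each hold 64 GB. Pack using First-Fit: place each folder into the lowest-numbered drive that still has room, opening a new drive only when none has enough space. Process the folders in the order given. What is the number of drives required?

drive 1: place d1 (27 GB), 37 GB left
drive 1: place d2 (26 GB), 11 GB left
drive 2: place d3 (24 GB), 40 GB left
drive 2: place d4 (26 GB), 14 GB left
drive 3: place d5 (27 GB), 37 GB left
drive 3: place d6 (27 GB), 10 GB left
drive 4: place d7 (23 GB), 41 GB left
drive 4: place d8 (26 GB), 15 GB left
drive 5: place d9 (24 GB), 40 GB left
drive 5: place d10 (26 GB), 14 GB left
drive 6: place d11 (22 GB), 42 GB left
drive 6: place d12 (25 GB), 17 GB left
drive 7: place d13 (22 GB), 42 GB left

7 drives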